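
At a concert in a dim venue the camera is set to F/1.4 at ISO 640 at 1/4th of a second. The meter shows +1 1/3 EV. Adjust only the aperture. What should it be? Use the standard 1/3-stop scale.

f/2.2

Overexposed by 1 1/3 stops → need 1 1/3 stops darker.
Aperture: f/1.4 → f/1.6 → f/1.8 → f/2 → f/2.2.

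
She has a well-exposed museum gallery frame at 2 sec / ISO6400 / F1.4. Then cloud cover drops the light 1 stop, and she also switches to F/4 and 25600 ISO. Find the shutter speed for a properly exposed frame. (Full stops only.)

Scene light: 1 stop darker.
Aperture: f/1.4 → f/2 → f/2.8 → f/4 — 3 stops narrower (darker).
ISO: 6400 → 12800 → 25600 — 2 stops raised (brighter).
Net so far: 2 stops darker. Shutter speed: 2 → 4 → 8.

8 s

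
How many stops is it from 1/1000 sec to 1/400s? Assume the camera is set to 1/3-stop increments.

1/1000 → 1/800 → 1/640 → 1/500 → 1/400 — count the steps: 4 third-stops = 1 1/3 stops.

1 1/3 stops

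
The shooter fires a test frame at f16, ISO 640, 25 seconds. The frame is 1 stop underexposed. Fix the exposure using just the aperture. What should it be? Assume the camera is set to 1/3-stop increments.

Underexposed by 1 stop → need 1 stop brighter.
Aperture: f/16 → f/14 → f/13 → f/11.

f/11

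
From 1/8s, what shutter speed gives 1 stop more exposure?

1/4s

Shutter speed: 1/8 → 1/4 — 1 stop longer (brighter).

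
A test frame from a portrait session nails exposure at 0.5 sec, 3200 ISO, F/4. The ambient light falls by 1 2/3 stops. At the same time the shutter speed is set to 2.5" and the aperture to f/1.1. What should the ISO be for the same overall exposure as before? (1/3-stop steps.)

ISO 160

Scene light: 1 2/3 stops darker.
Shutter speed: 0.5 → 0.6 → 0.8 → 1 → 1.3 → 1.6 → 2 → 2.5 — 2 1/3 stops longer (brighter).
Aperture: f/4 → f/3.5 → f/3.2 → f/2.8 → f/2.5 → f/2.2 → f/2 → f/1.8 → f/1.6 → f/1.4 → f/1.2 → f/1.1 — 3 2/3 stops larger aperture (brighter).
Net so far: 4 1/3 stops brighter. ISO: 3200 → 2500 → 2000 → 1600 → 1250 → 1000 → 800 → 640 → 500 → 400 → 320 → 250 → 200 → 160.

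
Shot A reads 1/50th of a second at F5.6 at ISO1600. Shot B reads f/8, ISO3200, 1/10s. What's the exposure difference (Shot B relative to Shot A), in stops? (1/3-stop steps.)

2 1/3 stops brighter

Aperture: f/5.6 → f/6.3 → f/7.1 → f/8 — 1 stop smaller aperture (darker).
Shutter speed: 1/50 → 1/40 → 1/30 → 1/25 → 1/20 → 1/15 → 1/13 → 1/10 — 2 1/3 stops slower (brighter).
ISO: 1600 → 2000 → 2500 → 3200 — 1 stop raised (brighter).
Net: −1 +2 1/3 +1 = +2 1/3 stops.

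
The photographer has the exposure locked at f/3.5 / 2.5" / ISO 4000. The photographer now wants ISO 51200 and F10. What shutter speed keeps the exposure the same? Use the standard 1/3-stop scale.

1.6 s

ISO: 4000 → 5000 → 6400 → 8000 → 10000 → 12800 → 16000 → 20000 → 25600 → 32000 → 40000 → 51200 — 3 2/3 stops raised (brighter).
Aperture: f/3.5 → f/4 → f/4.5 → f/5 → f/5.6 → f/6.3 → f/7.1 → f/8 → f/9 → f/10 — 3 stops smaller aperture (darker).
Net change so far: 2/3 stop brighter. Offset with the shutter speed: 2.5 → 2 → 1.6.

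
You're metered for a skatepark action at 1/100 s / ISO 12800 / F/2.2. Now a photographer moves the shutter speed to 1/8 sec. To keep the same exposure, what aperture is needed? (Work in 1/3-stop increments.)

f/8

Shutter speed: 1/100 → 1/80 → 1/60 → 1/50 → 1/40 → 1/30 → 1/25 → 1/20 → 1/15 → 1/13 → 1/10 → 1/8 — 3 2/3 stops slower (brighter).
Need 3 2/3 stops darker from the aperture: f/2.2 → f/2.5 → f/2.8 → f/3.2 → f/3.5 → f/4 → f/4.5 → f/5 → f/5.6 → f/6.3 → f/7.1 → f/8.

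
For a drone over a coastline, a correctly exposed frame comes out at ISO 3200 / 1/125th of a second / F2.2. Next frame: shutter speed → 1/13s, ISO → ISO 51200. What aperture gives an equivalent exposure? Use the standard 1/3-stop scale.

f/29

Shutter speed: 1/125 → 1/100 → 1/80 → 1/60 → 1/50 → 1/40 → 1/30 → 1/25 → 1/20 → 1/15 → 1/13 — 3 1/3 stops slower (brighter).
ISO: 3200 → 4000 → 5000 → 6400 → 8000 → 10000 → 12800 → 16000 → 20000 → 25600 → 32000 → 40000 → 51200 — 4 stops higher (brighter).
Net change so far: 7 1/3 stops brighter. Offset with the aperture: f/2.2 → f/2.5 → f/2.8 → f/3.2 → f/3.5 → f/4 → f/4.5 → f/5 → f/5.6 → f/6.3 → f/7.1 → f/8 → f/9 → f/10 → f/11 → f/13 → f/14 → f/16 → f/18 → f/20 → f/22 → f/25 → f/29.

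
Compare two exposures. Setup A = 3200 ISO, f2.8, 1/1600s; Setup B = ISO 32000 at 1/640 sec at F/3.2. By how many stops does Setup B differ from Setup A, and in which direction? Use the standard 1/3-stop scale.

4 1/3 stops brighter

Aperture: f/2.8 → f/3.2 — 1/3 stop smaller aperture (darker).
Shutter speed: 1/1600 → 1/1250 → 1/1000 → 1/800 → 1/640 — 1 1/3 stops slower (brighter).
ISO: 3200 → 4000 → 5000 → 6400 → 8000 → 10000 → 12800 → 16000 → 20000 → 25600 → 32000 — 3 1/3 stops higher (brighter).
Net: −1/3 +1 1/3 +3 1/3 = +4 1/3 stops.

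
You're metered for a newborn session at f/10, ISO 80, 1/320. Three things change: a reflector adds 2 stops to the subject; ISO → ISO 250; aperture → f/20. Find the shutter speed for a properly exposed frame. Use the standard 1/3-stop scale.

Scene light: 2 stops brighter.
ISO: 80 → 100 → 125 → 160 → 200 → 250 — 1 2/3 stops raised (brighter).
Aperture: f/10 → f/11 → f/13 → f/14 → f/16 → f/18 → f/20 — 2 stops narrower (darker).
Net so far: 1 2/3 stops brighter. Shutter speed: 1/320 → 1/400 → 1/500 → 1/640 → 1/800 → 1/1000.

1/1000s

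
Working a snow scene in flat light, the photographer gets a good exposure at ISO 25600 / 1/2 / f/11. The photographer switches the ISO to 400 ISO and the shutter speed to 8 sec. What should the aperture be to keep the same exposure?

ISO: 25600 → 12800 → 6400 → 3200 → 1600 → 800 → 400 — 6 stops lower (darker).
Shutter speed: 1/2 → 1 → 2 → 4 → 8 — 4 stops longer (brighter).
Net change so far: 2 stops darker. Offset with the aperture: f/11 → f/8 → f/5.6.

f/5.6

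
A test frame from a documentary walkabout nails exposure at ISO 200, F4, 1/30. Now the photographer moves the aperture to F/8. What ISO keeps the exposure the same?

Aperture: f/4 → f/5.6 → f/8 — 2 stops smaller aperture (darker).
Need 2 stops brighter from the ISO: 200 → 400 → 800.

ISO 800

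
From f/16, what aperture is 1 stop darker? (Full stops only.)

Aperture: f/16 → f/22 — 1 stop narrower (darker).

f/22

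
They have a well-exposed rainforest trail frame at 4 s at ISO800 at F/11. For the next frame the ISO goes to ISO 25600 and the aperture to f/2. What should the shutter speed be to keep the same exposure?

1/250s

ISO: 800 → 1600 → 3200 → 6400 → 12800 → 25600 — 5 stops higher (brighter).
Aperture: f/11 → f/8 → f/5.6 → f/4 → f/2.8 → f/2 — 5 stops opened up (brighter).
Net change so far: 10 stops brighter. Offset with the shutter speed: 4 → 2 → 1 → 1/2 → 1/4 → 1/8 → 1/15 → 1/30 → 1/60 → 1/125 → 1/250.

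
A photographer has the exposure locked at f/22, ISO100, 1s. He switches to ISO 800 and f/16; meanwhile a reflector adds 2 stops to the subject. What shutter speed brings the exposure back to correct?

1/60s

Scene light: 2 stops brighter.
ISO: 100 → 200 → 400 → 800 — 3 stops raised (brighter).
Aperture: f/22 → f/16 — 1 stop wider (brighter).
Net so far: 6 stops brighter. Shutter speed: 1 → 1/2 → 1/4 → 1/8 → 1/15 → 1/30 → 1/60.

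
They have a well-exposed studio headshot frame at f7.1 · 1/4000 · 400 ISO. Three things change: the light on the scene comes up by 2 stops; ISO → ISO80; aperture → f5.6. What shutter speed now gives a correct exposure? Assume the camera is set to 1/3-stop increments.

Scene light: 2 stops brighter.
ISO: 400 → 320 → 250 → 200 → 160 → 125 → 100 → 80 — 2 1/3 stops lower (darker).
Aperture: f/7.1 → f/6.3 → f/5.6 — 2/3 stop larger aperture (brighter).
Net so far: 1/3 stop brighter. Shutter speed: 1/4000 → 1/5000.

1/5000s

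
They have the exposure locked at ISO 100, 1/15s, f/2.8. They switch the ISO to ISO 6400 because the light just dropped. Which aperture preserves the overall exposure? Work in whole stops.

f/22

ISO: 100 → 200 → 400 → 800 → 1600 → 3200 → 6400 — 6 stops raised (brighter).
Need 6 stops darker from the aperture: f/2.8 → f/4 → f/5.6 → f/8 → f/11 → f/16 → f/22.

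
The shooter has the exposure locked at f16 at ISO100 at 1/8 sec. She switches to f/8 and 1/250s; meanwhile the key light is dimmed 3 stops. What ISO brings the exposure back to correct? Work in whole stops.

ISO 6400

Scene light: 3 stops darker.
Aperture: f/16 → f/11 → f/8 — 2 stops wider (brighter).
Shutter speed: 1/8 → 1/15 → 1/30 → 1/60 → 1/125 → 1/250 — 5 stops faster (darker).
Net so far: 6 stops darker. ISO: 100 → 200 → 400 → 800 → 1600 → 3200 → 6400.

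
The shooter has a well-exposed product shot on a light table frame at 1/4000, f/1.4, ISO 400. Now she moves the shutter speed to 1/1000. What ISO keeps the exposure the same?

ISO 100

Shutter speed: 1/4000 → 1/2000 → 1/1000 — 2 stops longer (brighter).
Need 2 stops darker from the ISO: 400 → 200 → 100.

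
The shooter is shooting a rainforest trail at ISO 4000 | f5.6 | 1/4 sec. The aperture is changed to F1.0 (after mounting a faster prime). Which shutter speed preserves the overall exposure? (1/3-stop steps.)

Aperture: f/5.6 → f/5 → f/4.5 → f/4 → f/3.5 → f/3.2 → f/2.8 → f/2.5 → f/2.2 → f/2 → f/1.8 → f/1.6 → f/1.4 → f/1.2 → f/1.1 → f/1.0 — 5 stops opened up (brighter).
Need 5 stops darker from the shutter speed: 1/4 → 1/5 → 1/6 → 1/8 → 1/10 → 1/13 → 1/15 → 1/20 → 1/25 → 1/30 → 1/40 → 1/50 → 1/60 → 1/80 → 1/100 → 1/125.

1/125s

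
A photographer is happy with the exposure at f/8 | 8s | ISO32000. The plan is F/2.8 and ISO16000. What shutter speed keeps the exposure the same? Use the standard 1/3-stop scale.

Aperture: f/8 → f/7.1 → f/6.3 → f/5.6 → f/5 → f/4.5 → f/4 → f/3.5 → f/3.2 → f/2.8 — 3 stops opened up (brighter).
ISO: 32000 → 25600 → 20000 → 16000 — 1 stop lower (darker).
Net change so far: 2 stops brighter. Offset with the shutter speed: 8 → 6 → 5 → 4 → 3.2 → 2.5 → 2.

2 s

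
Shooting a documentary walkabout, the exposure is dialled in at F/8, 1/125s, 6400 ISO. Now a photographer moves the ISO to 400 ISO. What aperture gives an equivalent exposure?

f/2

ISO: 6400 → 3200 → 1600 → 800 → 400 — 4 stops dropped (darker).
Need 4 stops brighter from the aperture: f/8 → f/5.6 → f/4 → f/2.8 → f/2.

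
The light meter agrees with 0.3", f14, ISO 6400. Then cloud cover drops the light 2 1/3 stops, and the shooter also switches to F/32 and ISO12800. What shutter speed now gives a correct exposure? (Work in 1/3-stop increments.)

Scene light: 2 1/3 stops darker.
Aperture: f/14 → f/16 → f/18 → f/20 → f/22 → f/25 → f/29 → f/32 — 2 1/3 stops stopped down (darker).
ISO: 6400 → 8000 → 10000 → 12800 — 1 stop raised (brighter).
Net so far: 3 2/3 stops darker. Shutter speed: 0.3 → 0.4 → 0.5 → 0.6 → 0.8 → 1 → 1.3 → 1.6 → 2 → 2.5 → 3.2 → 4.

4 s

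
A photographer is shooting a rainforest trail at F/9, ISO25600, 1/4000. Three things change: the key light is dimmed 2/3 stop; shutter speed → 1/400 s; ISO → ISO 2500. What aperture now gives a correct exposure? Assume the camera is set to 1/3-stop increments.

f/7.1

Scene light: 2/3 stop darker.
Shutter speed: 1/4000 → 1/3200 → 1/2500 → 1/2000 → 1/1600 → 1/1250 → 1/1000 → 1/800 → 1/640 → 1/500 → 1/400 — 3 1/3 stops slower (brighter).
ISO: 25600 → 20000 → 16000 → 12800 → 10000 → 8000 → 6400 → 5000 → 4000 → 3200 → 2500 — 3 1/3 stops lower (darker).
Net so far: 2/3 stop darker. Aperture: f/9 → f/8 → f/7.1.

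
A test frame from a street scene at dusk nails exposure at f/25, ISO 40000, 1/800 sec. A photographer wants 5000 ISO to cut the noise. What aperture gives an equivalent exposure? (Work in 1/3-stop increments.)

ISO: 40000 → 32000 → 25600 → 20000 → 16000 → 12800 → 10000 → 8000 → 6400 → 5000 — 3 stops dropped (darker).
Need 3 stops brighter from the aperture: f/25 → f/22 → f/20 → f/18 → f/16 → f/14 → f/13 → f/11 → f/10 → f/9.

f/9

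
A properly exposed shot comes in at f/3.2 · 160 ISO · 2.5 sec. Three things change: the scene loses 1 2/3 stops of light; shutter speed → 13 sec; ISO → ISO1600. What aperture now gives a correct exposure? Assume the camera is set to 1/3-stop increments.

Scene light: 1 2/3 stops darker.
Shutter speed: 2.5 → 3.2 → 4 → 5 → 6 → 8 → 10 → 13 — 2 1/3 stops slower (brighter).
ISO: 160 → 200 → 250 → 320 → 400 → 500 → 640 → 800 → 1000 → 1250 → 1600 — 3 1/3 stops raised (brighter).
Net so far: 4 stops brighter. Aperture: f/3.2 → f/3.5 → f/4 → f/4.5 → f/5 → f/5.6 → f/6.3 → f/7.1 → f/8 → f/9 → f/10 → f/11 → f/13.

f/13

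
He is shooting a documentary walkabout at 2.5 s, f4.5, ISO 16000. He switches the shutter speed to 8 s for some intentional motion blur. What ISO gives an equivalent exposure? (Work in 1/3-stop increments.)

ISO 5000

Shutter speed: 2.5 → 3.2 → 4 → 5 → 6 → 8 — 1 2/3 stops slower (brighter).
Need 1 2/3 stops darker from the ISO: 16000 → 12800 → 10000 → 8000 → 6400 → 5000.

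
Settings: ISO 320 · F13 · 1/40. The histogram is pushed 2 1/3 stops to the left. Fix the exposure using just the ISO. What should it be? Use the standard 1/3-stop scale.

Underexposed by 2 1/3 stops → need 2 1/3 stops brighter.
ISO: 320 → 400 → 500 → 640 → 800 → 1000 → 1250 → 1600.

ISO 1600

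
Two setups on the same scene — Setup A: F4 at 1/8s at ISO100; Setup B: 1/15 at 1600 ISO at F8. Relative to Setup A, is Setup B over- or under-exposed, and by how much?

Aperture: f/4 → f/5.6 → f/8 — 2 stops smaller aperture (darker).
Shutter speed: 1/8 → 1/15 — 1 stop faster (darker).
ISO: 100 → 200 → 400 → 800 → 1600 — 4 stops higher (brighter).
Net: −2 −1 +4 = +1 stop.

1 stop brighter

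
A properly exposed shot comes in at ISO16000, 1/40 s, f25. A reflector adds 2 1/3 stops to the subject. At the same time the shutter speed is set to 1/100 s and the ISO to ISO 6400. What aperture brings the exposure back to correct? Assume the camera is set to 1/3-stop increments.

Scene light: 2 1/3 stops brighter.
Shutter speed: 1/40 → 1/50 → 1/60 → 1/80 → 1/100 — 1 1/3 stops faster (darker).
ISO: 16000 → 12800 → 10000 → 8000 → 6400 — 1 1/3 stops dropped (darker).
Net so far: 1/3 stop darker. Aperture: f/25 → f/22.

f/22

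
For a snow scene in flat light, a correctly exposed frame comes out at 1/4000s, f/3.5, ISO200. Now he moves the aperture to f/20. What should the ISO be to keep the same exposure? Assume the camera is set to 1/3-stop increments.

Aperture: f/3.5 → f/4 → f/4.5 → f/5 → f/5.6 → f/6.3 → f/7.1 → f/8 → f/9 → f/10 → f/11 → f/13 → f/14 → f/16 → f/18 → f/20 — 5 stops narrower (darker).
Need 5 stops brighter from the ISO: 200 → 250 → 320 → 400 → 500 → 640 → 800 → 1000 → 1250 → 1600 → 2000 → 2500 → 3200 → 4000 → 5000 → 6400.

ISO 6400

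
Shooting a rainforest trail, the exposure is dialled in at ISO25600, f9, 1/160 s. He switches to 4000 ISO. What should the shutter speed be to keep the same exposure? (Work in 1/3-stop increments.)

ISO: 25600 → 20000 → 16000 → 12800 → 10000 → 8000 → 6400 → 5000 → 4000 — 2 2/3 stops dropped (darker).
Need 2 2/3 stops brighter from the shutter speed: 1/160 → 1/125 → 1/100 → 1/80 → 1/60 → 1/50 → 1/40 → 1/30 → 1/25.

1/25s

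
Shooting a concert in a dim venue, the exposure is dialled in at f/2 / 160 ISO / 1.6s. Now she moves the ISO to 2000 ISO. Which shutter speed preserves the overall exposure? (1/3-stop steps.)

1/8s

ISO: 160 → 200 → 250 → 320 → 400 → 500 → 640 → 800 → 1000 → 1250 → 1600 → 2000 — 3 2/3 stops raised (brighter).
Need 3 2/3 stops darker from the shutter speed: 1.6 → 1.3 → 1 → 0.8 → 0.6 → 0.5 → 0.4 → 0.3 → 1/4 → 1/5 → 1/6 → 1/8.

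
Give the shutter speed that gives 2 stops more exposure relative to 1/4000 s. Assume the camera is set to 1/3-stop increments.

Shutter speed: 1/4000 → 1/3200 → 1/2500 → 1/2000 → 1/1600 → 1/1250 → 1/1000 — 2 stops slower (brighter).

1/1000s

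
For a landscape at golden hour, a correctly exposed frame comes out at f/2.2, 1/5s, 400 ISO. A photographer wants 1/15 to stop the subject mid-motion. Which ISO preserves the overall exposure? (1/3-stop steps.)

ISO 1250

Shutter speed: 1/5 → 1/6 → 1/8 → 1/10 → 1/13 → 1/15 — 1 2/3 stops faster (darker).
Need 1 2/3 stops brighter from the ISO: 400 → 500 → 640 → 800 → 1000 → 1250.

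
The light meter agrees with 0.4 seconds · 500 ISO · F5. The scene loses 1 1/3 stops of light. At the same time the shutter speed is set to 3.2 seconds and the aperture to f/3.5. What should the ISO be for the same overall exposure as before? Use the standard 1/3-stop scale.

Scene light: 1 1/3 stops darker.
Shutter speed: 0.4 → 0.5 → 0.6 → 0.8 → 1 → 1.3 → 1.6 → 2 → 2.5 → 3.2 — 3 stops slower (brighter).
Aperture: f/5 → f/4.5 → f/4 → f/3.5 — 1 stop larger aperture (brighter).
Net so far: 2 2/3 stops brighter. ISO: 500 → 400 → 320 → 250 → 200 → 160 → 125 → 100 → 80.

ISO 80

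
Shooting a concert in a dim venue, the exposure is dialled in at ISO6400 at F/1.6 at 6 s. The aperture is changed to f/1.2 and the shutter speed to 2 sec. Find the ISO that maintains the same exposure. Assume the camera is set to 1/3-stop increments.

Aperture: f/1.6 → f/1.4 → f/1.2 — 2/3 stop wider (brighter).
Shutter speed: 6 → 5 → 4 → 3.2 → 2.5 → 2 — 1 2/3 stops faster (darker).
Net change so far: 1 stop darker. Offset with the ISO: 6400 → 8000 → 10000 → 12800.

ISO 12800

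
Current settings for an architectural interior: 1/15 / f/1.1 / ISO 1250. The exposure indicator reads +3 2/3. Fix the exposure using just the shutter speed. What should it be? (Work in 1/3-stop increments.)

1/200s

Overexposed by 3 2/3 stops → need 3 2/3 stops darker.
Shutter speed: 1/15 → 1/20 → 1/25 → 1/30 → 1/40 → 1/50 → 1/60 → 1/80 → 1/100 → 1/125 → 1/160 → 1/200.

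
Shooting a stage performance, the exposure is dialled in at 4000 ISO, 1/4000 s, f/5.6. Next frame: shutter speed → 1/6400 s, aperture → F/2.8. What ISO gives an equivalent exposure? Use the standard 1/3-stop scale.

ISO 1600

Shutter speed: 1/4000 → 1/5000 → 1/6400 — 2/3 stop shorter (darker).
Aperture: f/5.6 → f/5 → f/4.5 → f/4 → f/3.5 → f/3.2 → f/2.8 — 2 stops opened up (brighter).
Net change so far: 1 1/3 stops brighter. Offset with the ISO: 4000 → 3200 → 2500 → 2000 → 1600.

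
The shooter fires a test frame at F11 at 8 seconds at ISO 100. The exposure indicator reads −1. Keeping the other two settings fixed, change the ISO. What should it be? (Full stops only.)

ISO 200

Underexposed by 1 stop → need 1 stop brighter.
ISO: 100 → 200.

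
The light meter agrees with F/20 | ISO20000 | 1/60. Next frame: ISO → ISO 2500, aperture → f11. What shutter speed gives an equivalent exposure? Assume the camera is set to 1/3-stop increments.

ISO: 20000 → 16000 → 12800 → 10000 → 8000 → 6400 → 5000 → 4000 → 3200 → 2500 — 3 stops lower (darker).
Aperture: f/20 → f/18 → f/16 → f/14 → f/13 → f/11 — 1 2/3 stops larger aperture (brighter).
Net change so far: 1 1/3 stops darker. Offset with the shutter speed: 1/60 → 1/50 → 1/40 → 1/30 → 1/25.

1/25s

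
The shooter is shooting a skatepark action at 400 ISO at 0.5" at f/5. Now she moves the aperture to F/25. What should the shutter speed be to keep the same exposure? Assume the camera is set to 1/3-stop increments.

13 s

Aperture: f/5 → f/5.6 → f/6.3 → f/7.1 → f/8 → f/9 → f/10 → f/11 → f/13 → f/14 → f/16 → f/18 → f/20 → f/22 → f/25 — 4 2/3 stops smaller aperture (darker).
Need 4 2/3 stops brighter from the shutter speed: 0.5 → 0.6 → 0.8 → 1 → 1.3 → 1.6 → 2 → 2.5 → 3.2 → 4 → 5 → 6 → 8 → 10 → 13.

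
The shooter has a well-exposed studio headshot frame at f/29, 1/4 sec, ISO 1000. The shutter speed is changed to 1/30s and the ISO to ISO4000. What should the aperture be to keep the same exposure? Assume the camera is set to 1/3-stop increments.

f/20

Shutter speed: 1/4 → 1/5 → 1/6 → 1/8 → 1/10 → 1/13 → 1/15 → 1/20 → 1/25 → 1/30 — 3 stops faster (darker).
ISO: 1000 → 1250 → 1600 → 2000 → 2500 → 3200 → 4000 — 2 stops raised (brighter).
Net change so far: 1 stop darker. Offset with the aperture: f/29 → f/25 → f/22 → f/20.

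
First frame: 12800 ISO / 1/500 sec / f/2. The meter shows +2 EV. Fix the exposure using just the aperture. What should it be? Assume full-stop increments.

Overexposed by 2 stops → need 2 stops darker.
Aperture: f/2 → f/2.8 → f/4.

f/4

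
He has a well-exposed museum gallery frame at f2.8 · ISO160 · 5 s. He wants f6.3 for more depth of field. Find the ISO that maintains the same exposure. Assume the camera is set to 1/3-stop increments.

ISO 800

Aperture: f/2.8 → f/3.2 → f/3.5 → f/4 → f/4.5 → f/5 → f/5.6 → f/6.3 — 2 1/3 stops stopped down (darker).
Need 2 1/3 stops brighter from the ISO: 160 → 200 → 250 → 320 → 400 → 500 → 640 → 800.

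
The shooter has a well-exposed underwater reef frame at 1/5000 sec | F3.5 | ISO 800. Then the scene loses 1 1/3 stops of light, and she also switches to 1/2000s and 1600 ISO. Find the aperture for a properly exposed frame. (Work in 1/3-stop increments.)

f/5

Scene light: 1 1/3 stops darker.
Shutter speed: 1/5000 → 1/4000 → 1/3200 → 1/2500 → 1/2000 — 1 1/3 stops longer (brighter).
ISO: 800 → 1000 → 1250 → 1600 — 1 stop higher (brighter).
Net so far: 1 stop brighter. Aperture: f/3.5 → f/4 → f/4.5 → f/5.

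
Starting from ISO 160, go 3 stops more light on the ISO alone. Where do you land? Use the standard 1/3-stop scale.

ISO: 160 → 200 → 250 → 320 → 400 → 500 → 640 → 800 → 1000 → 1250 — 3 stops raised (brighter).

ISO 1250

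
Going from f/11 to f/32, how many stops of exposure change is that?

3 stops

f/11 → f/16 → f/22 → f/32 — count the steps: 3 stops.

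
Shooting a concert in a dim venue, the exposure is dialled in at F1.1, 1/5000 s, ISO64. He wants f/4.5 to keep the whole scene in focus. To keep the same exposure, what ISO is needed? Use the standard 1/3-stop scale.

ISO 1000

Aperture: f/1.1 → f/1.2 → f/1.4 → f/1.6 → f/1.8 → f/2 → f/2.2 → f/2.5 → f/2.8 → f/3.2 → f/3.5 → f/4 → f/4.5 — 4 stops narrower (darker).
Need 4 stops brighter from the ISO: 64 → 80 → 100 → 125 → 160 → 200 → 250 → 320 → 400 → 500 → 640 → 800 → 1000.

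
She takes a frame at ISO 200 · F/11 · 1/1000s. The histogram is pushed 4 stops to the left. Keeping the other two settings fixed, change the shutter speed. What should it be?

Underexposed by 4 stops → need 4 stops brighter.
Shutter speed: 1/1000 → 1/500 → 1/250 → 1/125 → 1/60.

1/60s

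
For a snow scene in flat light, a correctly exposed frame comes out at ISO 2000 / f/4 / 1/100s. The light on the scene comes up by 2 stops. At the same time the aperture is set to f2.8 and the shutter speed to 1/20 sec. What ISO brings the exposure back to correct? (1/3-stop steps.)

Scene light: 2 stops brighter.
Aperture: f/4 → f/3.5 → f/3.2 → f/2.8 — 1 stop wider (brighter).
Shutter speed: 1/100 → 1/80 → 1/60 → 1/50 → 1/40 → 1/30 → 1/25 → 1/20 — 2 1/3 stops slower (brighter).
Net so far: 5 1/3 stops brighter. ISO: 2000 → 1600 → 1250 → 1000 → 800 → 640 → 500 → 400 → 320 → 250 → 200 → 160 → 125 → 100 → 80 → 64 → 50.

ISO 50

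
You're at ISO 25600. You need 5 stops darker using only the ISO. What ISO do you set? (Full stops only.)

ISO 800

ISO: 25600 → 12800 → 6400 → 3200 → 1600 → 800 — 5 stops lower (darker).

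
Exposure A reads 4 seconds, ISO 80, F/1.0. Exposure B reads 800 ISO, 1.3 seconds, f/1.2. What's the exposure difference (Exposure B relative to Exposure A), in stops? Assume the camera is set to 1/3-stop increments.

Aperture: f/1.0 → f/1.1 → f/1.2 — 2/3 stop stopped down (darker).
Shutter speed: 4 → 3.2 → 2.5 → 2 → 1.6 → 1.3 — 1 2/3 stops shorter (darker).
ISO: 80 → 100 → 125 → 160 → 200 → 250 → 320 → 400 → 500 → 640 → 800 — 3 1/3 stops raised (brighter).
Net: −2/3 −1 2/3 +3 1/3 = +1 stop.

1 stop brighter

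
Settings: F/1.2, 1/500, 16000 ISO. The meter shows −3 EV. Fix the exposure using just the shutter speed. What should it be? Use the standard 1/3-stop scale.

1/60s

Underexposed by 3 stops → need 3 stops brighter.
Shutter speed: 1/500 → 1/400 → 1/320 → 1/250 → 1/200 → 1/160 → 1/125 → 1/100 → 1/80 → 1/60.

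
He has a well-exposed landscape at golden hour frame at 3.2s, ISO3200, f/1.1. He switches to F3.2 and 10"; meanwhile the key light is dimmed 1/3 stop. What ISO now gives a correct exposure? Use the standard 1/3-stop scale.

ISO 10000

Scene light: 1/3 stop darker.
Aperture: f/1.1 → f/1.2 → f/1.4 → f/1.6 → f/1.8 → f/2 → f/2.2 → f/2.5 → f/2.8 → f/3.2 — 3 stops narrower (darker).
Shutter speed: 3.2 → 4 → 5 → 6 → 8 → 10 — 1 2/3 stops longer (brighter).
Net so far: 1 2/3 stops darker. ISO: 3200 → 4000 → 5000 → 6400 → 8000 → 10000.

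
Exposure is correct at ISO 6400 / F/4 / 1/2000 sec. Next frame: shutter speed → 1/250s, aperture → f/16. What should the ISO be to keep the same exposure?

ISO 12800

Shutter speed: 1/2000 → 1/1000 → 1/500 → 1/250 — 3 stops slower (brighter).
Aperture: f/4 → f/5.6 → f/8 → f/11 → f/16 — 4 stops stopped down (darker).
Net change so far: 1 stop darker. Offset with the ISO: 6400 → 12800.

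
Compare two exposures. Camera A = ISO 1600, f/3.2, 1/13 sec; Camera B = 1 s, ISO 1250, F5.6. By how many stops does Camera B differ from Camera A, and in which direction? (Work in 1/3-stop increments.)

Aperture: f/3.2 → f/3.5 → f/4 → f/4.5 → f/5 → f/5.6 — 1 2/3 stops narrower (darker).
Shutter speed: 1/13 → 1/10 → 1/8 → 1/6 → 1/5 → 1/4 → 0.3 → 0.4 → 0.5 → 0.6 → 0.8 → 1 — 3 2/3 stops slower (brighter).
ISO: 1600 → 1250 — 1/3 stop dropped (darker).
Net: −1 2/3 +3 2/3 −1/3 = +1 2/3 stops.

1 2/3 stops brighter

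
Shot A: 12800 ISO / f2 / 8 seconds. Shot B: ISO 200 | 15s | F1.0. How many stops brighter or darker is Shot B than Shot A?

3 stops darker

Aperture: f/2 → f/1.4 → f/1.0 — 2 stops wider (brighter).
Shutter speed: 8 → 15 — 1 stop longer (brighter).
ISO: 12800 → 6400 → 3200 → 1600 → 800 → 400 → 200 — 6 stops dropped (darker).
Net: +2 +1 −6 = −3 stops.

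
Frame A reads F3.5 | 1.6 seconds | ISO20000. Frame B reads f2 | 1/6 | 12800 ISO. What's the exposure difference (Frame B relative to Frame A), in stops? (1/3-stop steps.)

2 1/3 stops darker

Aperture: f/3.5 → f/3.2 → f/2.8 → f/2.5 → f/2.2 → f/2 — 1 2/3 stops larger aperture (brighter).
Shutter speed: 1.6 → 1.3 → 1 → 0.8 → 0.6 → 0.5 → 0.4 → 0.3 → 1/4 → 1/5 → 1/6 — 3 1/3 stops shorter (darker).
ISO: 20000 → 16000 → 12800 — 2/3 stop lower (darker).
Net: +1 2/3 −3 1/3 −2/3 = −2 1/3 stops.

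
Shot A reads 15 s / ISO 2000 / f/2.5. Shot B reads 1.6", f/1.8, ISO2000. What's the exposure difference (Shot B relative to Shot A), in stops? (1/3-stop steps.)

Aperture: f/2.5 → f/2.2 → f/2 → f/1.8 — 1 stop larger aperture (brighter).
Shutter speed: 15 → 13 → 10 → 8 → 6 → 5 → 4 → 3.2 → 2.5 → 2 → 1.6 — 3 1/3 stops shorter (darker).
ISO: unchanged.
Net: +1 −3 1/3 = −2 1/3 stops.

2 1/3 stops darker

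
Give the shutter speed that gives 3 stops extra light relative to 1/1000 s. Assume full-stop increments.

Shutter speed: 1/1000 → 1/500 → 1/250 → 1/125 — 3 stops slower (brighter).

1/125s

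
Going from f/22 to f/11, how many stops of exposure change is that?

2 stops

f/22 → f/16 → f/11 — count the steps: 2 stops.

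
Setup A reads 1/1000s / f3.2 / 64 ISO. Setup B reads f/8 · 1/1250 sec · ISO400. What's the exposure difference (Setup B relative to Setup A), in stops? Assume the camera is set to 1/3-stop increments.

1/3 stop darker

Aperture: f/3.2 → f/3.5 → f/4 → f/4.5 → f/5 → f/5.6 → f/6.3 → f/7.1 → f/8 — 2 2/3 stops stopped down (darker).
Shutter speed: 1/1000 → 1/1250 — 1/3 stop shorter (darker).
ISO: 64 → 80 → 100 → 125 → 160 → 200 → 250 → 320 → 400 — 2 2/3 stops raised (brighter).
Net: −2 2/3 −1/3 +2 2/3 = −1/3 stops.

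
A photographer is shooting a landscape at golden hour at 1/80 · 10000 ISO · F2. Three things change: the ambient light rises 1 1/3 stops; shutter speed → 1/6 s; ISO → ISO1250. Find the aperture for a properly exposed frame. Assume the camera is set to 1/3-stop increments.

Scene light: 1 1/3 stops brighter.
Shutter speed: 1/80 → 1/60 → 1/50 → 1/40 → 1/30 → 1/25 → 1/20 → 1/15 → 1/13 → 1/10 → 1/8 → 1/6 — 3 2/3 stops slower (brighter).
ISO: 10000 → 8000 → 6400 → 5000 → 4000 → 3200 → 2500 → 2000 → 1600 → 1250 — 3 stops lower (darker).
Net so far: 2 stops brighter. Aperture: f/2 → f/2.2 → f/2.5 → f/2.8 → f/3.2 → f/3.5 → f/4.

f/4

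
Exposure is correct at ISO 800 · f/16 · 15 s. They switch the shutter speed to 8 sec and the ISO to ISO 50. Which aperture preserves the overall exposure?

Shutter speed: 15 → 8 — 1 stop faster (darker).
ISO: 800 → 400 → 200 → 100 → 50 — 4 stops dropped (darker).
Net change so far: 5 stops darker. Offset with the aperture: f/16 → f/11 → f/8 → f/5.6 → f/4 → f/2.8.

f/2.8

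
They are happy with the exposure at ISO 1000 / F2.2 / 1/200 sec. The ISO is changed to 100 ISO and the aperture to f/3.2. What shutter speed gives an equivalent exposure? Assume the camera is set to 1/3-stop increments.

1/10s

ISO: 1000 → 800 → 640 → 500 → 400 → 320 → 250 → 200 → 160 → 125 → 100 — 3 1/3 stops lower (darker).
Aperture: f/2.2 → f/2.5 → f/2.8 → f/3.2 — 1 stop smaller aperture (darker).
Net change so far: 4 1/3 stops darker. Offset with the shutter speed: 1/200 → 1/160 → 1/125 → 1/100 → 1/80 → 1/60 → 1/50 → 1/40 → 1/30 → 1/25 → 1/20 → 1/15 → 1/13 → 1/10.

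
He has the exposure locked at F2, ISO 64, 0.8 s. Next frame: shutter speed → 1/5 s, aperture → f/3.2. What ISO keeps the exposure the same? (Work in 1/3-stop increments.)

Shutter speed: 0.8 → 0.6 → 0.5 → 0.4 → 0.3 → 1/4 → 1/5 — 2 stops faster (darker).
Aperture: f/2 → f/2.2 → f/2.5 → f/2.8 → f/3.2 — 1 1/3 stops narrower (darker).
Net change so far: 3 1/3 stops darker. Offset with the ISO: 64 → 80 → 100 → 125 → 160 → 200 → 250 → 320 → 400 → 500 → 640.

ISO 640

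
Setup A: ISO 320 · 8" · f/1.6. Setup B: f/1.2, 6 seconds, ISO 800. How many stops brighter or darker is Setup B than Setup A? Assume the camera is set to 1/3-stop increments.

1 2/3 stops brighter

Aperture: f/1.6 → f/1.4 → f/1.2 — 2/3 stop wider (brighter).
Shutter speed: 8 → 6 — 1/3 stop faster (darker).
ISO: 320 → 400 → 500 → 640 → 800 — 1 1/3 stops higher (brighter).
Net: +2/3 −1/3 +1 1/3 = +1 2/3 stops.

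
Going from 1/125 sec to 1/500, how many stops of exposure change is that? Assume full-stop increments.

1/125 → 1/250 → 1/500 — count the steps: 2 stops.

2 stops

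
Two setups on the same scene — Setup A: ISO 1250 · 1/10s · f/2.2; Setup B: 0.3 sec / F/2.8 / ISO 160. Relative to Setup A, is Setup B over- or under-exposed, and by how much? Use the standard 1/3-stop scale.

Aperture: f/2.2 → f/2.5 → f/2.8 — 2/3 stop stopped down (darker).
Shutter speed: 1/10 → 1/8 → 1/6 → 1/5 → 1/4 → 0.3 — 1 2/3 stops slower (brighter).
ISO: 1250 → 1000 → 800 → 640 → 500 → 400 → 320 → 250 → 200 → 160 — 3 stops lower (darker).
Net: −2/3 +1 2/3 −3 = −2 stops.

2 stops darker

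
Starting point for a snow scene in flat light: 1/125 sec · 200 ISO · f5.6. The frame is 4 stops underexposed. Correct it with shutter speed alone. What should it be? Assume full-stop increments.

1/8s

Underexposed by 4 stops → need 4 stops brighter.
Shutter speed: 1/125 → 1/60 → 1/30 → 1/15 → 1/8.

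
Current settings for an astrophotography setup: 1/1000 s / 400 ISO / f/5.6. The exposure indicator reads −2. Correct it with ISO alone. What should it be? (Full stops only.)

Underexposed by 2 stops → need 2 stops brighter.
ISO: 400 → 800 → 1600.

ISO 1600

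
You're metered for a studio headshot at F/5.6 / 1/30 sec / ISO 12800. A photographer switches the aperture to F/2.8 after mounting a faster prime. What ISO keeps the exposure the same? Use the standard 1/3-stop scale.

ISO 3200

Aperture: f/5.6 → f/5 → f/4.5 → f/4 → f/3.5 → f/3.2 → f/2.8 — 2 stops opened up (brighter).
Need 2 stops darker from the ISO: 12800 → 10000 → 8000 → 6400 → 5000 → 4000 → 3200.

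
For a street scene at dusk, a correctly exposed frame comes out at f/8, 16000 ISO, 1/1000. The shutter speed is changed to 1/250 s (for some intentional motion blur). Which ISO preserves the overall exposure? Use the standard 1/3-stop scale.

ISO 4000

Shutter speed: 1/1000 → 1/800 → 1/640 → 1/500 → 1/400 → 1/320 → 1/250 — 2 stops slower (brighter).
Need 2 stops darker from the ISO: 16000 → 12800 → 10000 → 8000 → 6400 → 5000 → 4000.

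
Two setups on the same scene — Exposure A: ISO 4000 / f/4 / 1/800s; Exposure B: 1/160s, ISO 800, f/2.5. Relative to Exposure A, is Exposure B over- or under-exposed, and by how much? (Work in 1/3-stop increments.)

1 1/3 stops brighter

Aperture: f/4 → f/3.5 → f/3.2 → f/2.8 → f/2.5 — 1 1/3 stops wider (brighter).
Shutter speed: 1/800 → 1/640 → 1/500 → 1/400 → 1/320 → 1/250 → 1/200 → 1/160 — 2 1/3 stops longer (brighter).
ISO: 4000 → 3200 → 2500 → 2000 → 1600 → 1250 → 1000 → 800 — 2 1/3 stops lower (darker).
Net: +1 1/3 +2 1/3 −2 1/3 = +1 1/3 stops.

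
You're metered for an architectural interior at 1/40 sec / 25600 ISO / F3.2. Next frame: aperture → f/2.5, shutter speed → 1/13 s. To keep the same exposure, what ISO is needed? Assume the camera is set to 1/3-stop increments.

ISO 5000

Aperture: f/3.2 → f/2.8 → f/2.5 — 2/3 stop opened up (brighter).
Shutter speed: 1/40 → 1/30 → 1/25 → 1/20 → 1/15 → 1/13 — 1 2/3 stops slower (brighter).
Net change so far: 2 1/3 stops brighter. Offset with the ISO: 25600 → 20000 → 16000 → 12800 → 10000 → 8000 → 6400 → 5000.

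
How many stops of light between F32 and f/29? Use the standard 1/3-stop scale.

f/32 → f/29 — count the steps: 1 third-stops = 1/3 stop.

1/3 stop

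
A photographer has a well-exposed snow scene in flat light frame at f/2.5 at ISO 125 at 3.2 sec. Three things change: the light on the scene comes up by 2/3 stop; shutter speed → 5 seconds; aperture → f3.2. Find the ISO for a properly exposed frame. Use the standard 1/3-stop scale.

Scene light: 2/3 stop brighter.
Shutter speed: 3.2 → 4 → 5 — 2/3 stop longer (brighter).
Aperture: f/2.5 → f/2.8 → f/3.2 — 2/3 stop narrower (darker).
Net so far: 2/3 stop brighter. ISO: 125 → 100 → 80.

ISO 80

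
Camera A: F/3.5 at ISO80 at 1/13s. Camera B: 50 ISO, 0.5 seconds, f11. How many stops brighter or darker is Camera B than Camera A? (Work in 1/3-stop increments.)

1 1/3 stops darker

Aperture: f/3.5 → f/4 → f/4.5 → f/5 → f/5.6 → f/6.3 → f/7.1 → f/8 → f/9 → f/10 → f/11 — 3 1/3 stops smaller aperture (darker).
Shutter speed: 1/13 → 1/10 → 1/8 → 1/6 → 1/5 → 1/4 → 0.3 → 0.4 → 0.5 — 2 2/3 stops longer (brighter).
ISO: 80 → 64 → 50 — 2/3 stop dropped (darker).
Net: −3 1/3 +2 2/3 −2/3 = −1 1/3 stops.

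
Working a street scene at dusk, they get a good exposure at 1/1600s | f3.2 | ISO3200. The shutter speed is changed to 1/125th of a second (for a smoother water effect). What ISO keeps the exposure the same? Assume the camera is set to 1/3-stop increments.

ISO 250

Shutter speed: 1/1600 → 1/1250 → 1/1000 → 1/800 → 1/640 → 1/500 → 1/400 → 1/320 → 1/250 → 1/200 → 1/160 → 1/125 — 3 2/3 stops longer (brighter).
Need 3 2/3 stops darker from the ISO: 3200 → 2500 → 2000 → 1600 → 1250 → 1000 → 800 → 640 → 500 → 400 → 320 → 250.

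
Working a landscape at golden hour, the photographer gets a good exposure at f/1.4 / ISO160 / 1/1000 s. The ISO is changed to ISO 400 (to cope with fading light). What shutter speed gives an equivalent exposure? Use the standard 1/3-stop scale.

ISO: 160 → 200 → 250 → 320 → 400 — 1 1/3 stops higher (brighter).
Need 1 1/3 stops darker from the shutter speed: 1/1000 → 1/1250 → 1/1600 → 1/2000 → 1/2500.

1/2500s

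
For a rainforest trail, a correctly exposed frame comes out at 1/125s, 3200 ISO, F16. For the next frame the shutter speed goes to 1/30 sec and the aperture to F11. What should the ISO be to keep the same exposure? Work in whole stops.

Shutter speed: 1/125 → 1/60 → 1/30 — 2 stops longer (brighter).
Aperture: f/16 → f/11 — 1 stop opened up (brighter).
Net change so far: 3 stops brighter. Offset with the ISO: 3200 → 1600 → 800 → 400.

ISO 400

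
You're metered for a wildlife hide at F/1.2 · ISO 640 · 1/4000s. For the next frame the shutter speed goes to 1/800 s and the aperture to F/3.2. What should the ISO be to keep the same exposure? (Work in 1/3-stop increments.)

ISO 800

Shutter speed: 1/4000 → 1/3200 → 1/2500 → 1/2000 → 1/1600 → 1/1250 → 1/1000 → 1/800 — 2 1/3 stops slower (brighter).
Aperture: f/1.2 → f/1.4 → f/1.6 → f/1.8 → f/2 → f/2.2 → f/2.5 → f/2.8 → f/3.2 — 2 2/3 stops narrower (darker).
Net change so far: 1/3 stop darker. Offset with the ISO: 640 → 800.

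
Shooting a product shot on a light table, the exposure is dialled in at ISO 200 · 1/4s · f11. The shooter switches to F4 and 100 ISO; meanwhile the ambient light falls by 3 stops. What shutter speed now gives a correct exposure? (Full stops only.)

Scene light: 3 stops darker.
Aperture: f/11 → f/8 → f/5.6 → f/4 — 3 stops wider (brighter).
ISO: 200 → 100 — 1 stop dropped (darker).
Net so far: 1 stop darker. Shutter speed: 1/4 → 1/2.

1/2s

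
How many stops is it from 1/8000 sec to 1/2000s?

1/8000 → 1/4000 → 1/2000 — count the steps: 2 stops.

2 stops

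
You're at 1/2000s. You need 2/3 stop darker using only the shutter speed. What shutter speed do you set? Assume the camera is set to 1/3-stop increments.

Shutter speed: 1/2000 → 1/2500 → 1/3200 — 2/3 stop faster (darker).

1/3200s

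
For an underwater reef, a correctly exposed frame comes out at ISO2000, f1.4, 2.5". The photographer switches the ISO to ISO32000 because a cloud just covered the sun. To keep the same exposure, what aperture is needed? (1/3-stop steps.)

ISO: 2000 → 2500 → 3200 → 4000 → 5000 → 6400 → 8000 → 10000 → 12800 → 16000 → 20000 → 25600 → 32000 — 4 stops higher (brighter).
Need 4 stops darker from the aperture: f/1.4 → f/1.6 → f/1.8 → f/2 → f/2.2 → f/2.5 → f/2.8 → f/3.2 → f/3.5 → f/4 → f/4.5 → f/5 → f/5.6.

f/5.6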